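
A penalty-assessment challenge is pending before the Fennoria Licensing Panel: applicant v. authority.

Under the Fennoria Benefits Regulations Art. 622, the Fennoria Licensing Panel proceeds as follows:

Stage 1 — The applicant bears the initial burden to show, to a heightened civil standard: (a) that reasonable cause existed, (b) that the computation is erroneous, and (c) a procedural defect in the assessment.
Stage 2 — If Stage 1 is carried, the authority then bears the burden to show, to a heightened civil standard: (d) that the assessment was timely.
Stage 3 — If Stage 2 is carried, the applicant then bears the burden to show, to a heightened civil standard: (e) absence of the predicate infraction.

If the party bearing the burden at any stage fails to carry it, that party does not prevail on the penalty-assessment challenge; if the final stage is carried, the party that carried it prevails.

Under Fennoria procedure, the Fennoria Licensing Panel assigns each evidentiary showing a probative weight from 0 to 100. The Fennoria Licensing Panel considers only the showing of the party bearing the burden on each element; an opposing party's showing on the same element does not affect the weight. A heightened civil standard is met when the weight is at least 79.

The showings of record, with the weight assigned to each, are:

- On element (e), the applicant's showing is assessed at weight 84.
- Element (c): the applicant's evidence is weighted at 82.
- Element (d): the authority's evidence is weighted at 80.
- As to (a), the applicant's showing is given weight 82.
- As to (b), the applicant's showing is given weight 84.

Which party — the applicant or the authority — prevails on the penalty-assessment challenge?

Stage 1 (applicant, a heightened civil standard, weight is at least 79): (a) 82 ≥ 79 — meets; (b) 84 ≥ 79 — meets; (c) 82 ≥ 79 — meets.
  Stage 1 is satisfied; the onus moves to the authority.
Stage 2 (authority, a heightened civil standard, weight is at least 79): (d) 80 ≥ 79 — meets.
  Stage 2 carried; the burden shifts to the applicant.
Stage 3 (applicant, a heightened civil standard, weight is at least 79): (e) 84 ≥ 79 — meets.
  Stage 3 carried; the final stage is satisfied.
All stages carried — the applicant prevails.

applicant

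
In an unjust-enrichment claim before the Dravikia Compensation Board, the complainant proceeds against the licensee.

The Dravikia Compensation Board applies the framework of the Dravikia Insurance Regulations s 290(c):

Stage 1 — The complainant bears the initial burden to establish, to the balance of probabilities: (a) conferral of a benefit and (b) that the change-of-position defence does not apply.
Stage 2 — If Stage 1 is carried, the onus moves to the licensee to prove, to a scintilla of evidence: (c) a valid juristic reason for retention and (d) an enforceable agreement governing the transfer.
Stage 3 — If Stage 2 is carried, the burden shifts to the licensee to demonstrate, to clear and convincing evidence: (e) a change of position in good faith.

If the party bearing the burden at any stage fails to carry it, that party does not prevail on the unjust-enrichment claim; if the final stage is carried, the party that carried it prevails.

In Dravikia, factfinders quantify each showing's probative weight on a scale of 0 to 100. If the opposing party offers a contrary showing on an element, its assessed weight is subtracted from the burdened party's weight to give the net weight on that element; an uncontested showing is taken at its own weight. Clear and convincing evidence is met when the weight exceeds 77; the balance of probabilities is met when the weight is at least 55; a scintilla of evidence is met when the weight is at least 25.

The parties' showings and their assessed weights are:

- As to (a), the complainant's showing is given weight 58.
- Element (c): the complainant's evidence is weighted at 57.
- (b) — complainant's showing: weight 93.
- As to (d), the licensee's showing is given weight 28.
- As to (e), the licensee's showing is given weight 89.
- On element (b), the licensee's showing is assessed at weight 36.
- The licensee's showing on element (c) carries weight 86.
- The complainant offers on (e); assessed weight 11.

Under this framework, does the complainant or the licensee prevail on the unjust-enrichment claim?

Stage 1 — burden on complainant; standard: the balance of probabilities (weight is at least 55).
    (a): 58 ≥ 55 [met]
    (b): 93 − 36 = 57 ≥ 55 [met]
  All elements met. The burden passes to the licensee.
Stage 2 — burden on licensee; standard: a scintilla of evidence (weight is at least 25).
    (c): 86 − 57 = 29 ≥ 25 [met]
    (d): 28 ≥ 25 [met]
  All elements met. The licensee retains the burden for Stage 3.
Stage 3 — burden on licensee; standard: clear and convincing evidence (weight exceeds 77).
    (e): 89 − 11 = 78 > 77 [met]
  All elements met at the final stage.
All stages carried — the licensee prevails.

licensee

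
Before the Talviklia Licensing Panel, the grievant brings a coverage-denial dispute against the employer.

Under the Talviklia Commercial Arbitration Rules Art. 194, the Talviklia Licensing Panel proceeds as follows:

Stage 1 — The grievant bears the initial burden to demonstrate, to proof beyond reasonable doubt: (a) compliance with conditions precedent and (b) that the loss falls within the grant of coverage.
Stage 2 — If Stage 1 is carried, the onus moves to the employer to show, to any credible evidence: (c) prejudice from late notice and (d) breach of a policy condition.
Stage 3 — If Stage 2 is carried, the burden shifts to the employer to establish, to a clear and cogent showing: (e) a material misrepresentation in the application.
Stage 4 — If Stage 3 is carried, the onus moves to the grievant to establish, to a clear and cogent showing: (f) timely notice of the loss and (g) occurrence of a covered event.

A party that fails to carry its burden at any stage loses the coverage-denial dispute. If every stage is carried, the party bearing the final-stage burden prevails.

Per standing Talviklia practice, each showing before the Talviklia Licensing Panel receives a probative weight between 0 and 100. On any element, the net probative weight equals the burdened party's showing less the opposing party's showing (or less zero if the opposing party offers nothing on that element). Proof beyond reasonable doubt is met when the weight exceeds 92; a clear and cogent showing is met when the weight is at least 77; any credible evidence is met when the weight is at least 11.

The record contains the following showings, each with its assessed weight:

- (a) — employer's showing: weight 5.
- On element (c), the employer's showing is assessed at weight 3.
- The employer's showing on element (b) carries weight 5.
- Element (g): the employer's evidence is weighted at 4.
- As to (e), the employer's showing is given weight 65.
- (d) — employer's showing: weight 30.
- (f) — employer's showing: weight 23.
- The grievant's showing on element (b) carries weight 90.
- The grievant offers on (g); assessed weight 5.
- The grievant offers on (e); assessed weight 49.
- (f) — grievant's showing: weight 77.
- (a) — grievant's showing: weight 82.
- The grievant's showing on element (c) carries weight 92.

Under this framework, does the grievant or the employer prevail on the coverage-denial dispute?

Stage 1 — burden on grievant; standard: proof beyond reasonable doubt (weight exceeds 92).
    (a): 82 − 5 = 77 ≤ 92 [not met]
    (b): 90 − 5 = 85 ≤ 92 [not met]
  The grievant does not carry Stage 1.
So the employer prevails.

employer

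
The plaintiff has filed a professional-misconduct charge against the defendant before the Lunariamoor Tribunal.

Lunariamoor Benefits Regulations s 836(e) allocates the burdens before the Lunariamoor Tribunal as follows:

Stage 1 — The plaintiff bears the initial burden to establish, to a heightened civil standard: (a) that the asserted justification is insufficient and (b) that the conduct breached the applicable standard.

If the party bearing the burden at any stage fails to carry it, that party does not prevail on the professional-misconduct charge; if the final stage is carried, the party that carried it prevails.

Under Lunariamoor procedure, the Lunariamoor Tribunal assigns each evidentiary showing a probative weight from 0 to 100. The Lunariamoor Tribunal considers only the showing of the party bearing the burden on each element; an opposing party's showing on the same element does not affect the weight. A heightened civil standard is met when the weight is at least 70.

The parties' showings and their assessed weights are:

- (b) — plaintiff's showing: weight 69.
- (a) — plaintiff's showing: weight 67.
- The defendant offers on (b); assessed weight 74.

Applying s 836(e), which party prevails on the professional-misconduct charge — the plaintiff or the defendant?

Stage 1 (plaintiff, a heightened civil standard, weight is at least 70): (a) 67 < 70 — fails; (b) 69 (defendant's 74 disregarded) < 70 — fails.
  Not every element is met, so the plaintiff fails to carry Stage 1.
So the defendant prevails.

defendant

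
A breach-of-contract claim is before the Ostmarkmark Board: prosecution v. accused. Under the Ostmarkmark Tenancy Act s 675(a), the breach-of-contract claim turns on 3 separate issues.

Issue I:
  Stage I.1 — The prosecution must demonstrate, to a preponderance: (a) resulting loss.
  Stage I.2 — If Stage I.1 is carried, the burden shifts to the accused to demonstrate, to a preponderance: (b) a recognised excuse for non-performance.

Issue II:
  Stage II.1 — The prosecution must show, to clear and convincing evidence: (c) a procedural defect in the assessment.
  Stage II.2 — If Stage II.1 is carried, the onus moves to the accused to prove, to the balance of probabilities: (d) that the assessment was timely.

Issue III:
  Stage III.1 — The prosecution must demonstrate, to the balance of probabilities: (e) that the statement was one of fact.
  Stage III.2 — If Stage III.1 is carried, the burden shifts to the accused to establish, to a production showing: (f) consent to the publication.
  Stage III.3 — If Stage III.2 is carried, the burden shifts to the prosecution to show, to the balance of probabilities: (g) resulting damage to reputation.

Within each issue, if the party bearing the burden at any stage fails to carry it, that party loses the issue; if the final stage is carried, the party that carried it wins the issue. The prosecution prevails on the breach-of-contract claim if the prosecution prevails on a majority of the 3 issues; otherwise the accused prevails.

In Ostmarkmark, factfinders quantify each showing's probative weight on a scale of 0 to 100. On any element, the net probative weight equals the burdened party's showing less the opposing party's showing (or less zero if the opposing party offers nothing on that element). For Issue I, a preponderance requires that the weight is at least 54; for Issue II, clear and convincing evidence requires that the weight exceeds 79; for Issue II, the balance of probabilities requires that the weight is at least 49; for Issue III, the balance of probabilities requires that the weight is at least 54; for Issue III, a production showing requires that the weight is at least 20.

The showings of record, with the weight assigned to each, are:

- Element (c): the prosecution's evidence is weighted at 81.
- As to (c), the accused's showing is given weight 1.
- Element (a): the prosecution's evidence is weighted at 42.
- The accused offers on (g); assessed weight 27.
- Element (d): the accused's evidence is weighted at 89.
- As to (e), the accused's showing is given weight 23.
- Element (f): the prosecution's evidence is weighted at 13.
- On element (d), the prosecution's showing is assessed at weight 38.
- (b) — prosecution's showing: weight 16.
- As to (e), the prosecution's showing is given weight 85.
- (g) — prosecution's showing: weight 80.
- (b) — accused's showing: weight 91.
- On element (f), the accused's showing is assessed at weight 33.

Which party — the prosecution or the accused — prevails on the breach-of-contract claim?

accused

— Issue I —
Stage I.1 — burden on prosecution; standard: a preponderance (weight is at least 54).
    (a): 42 < 54 [not met]
  The prosecution does not carry Stage I.1.
The accused prevails on this issue.
— Issue II —
At Stage II.1 the prosecution must meet clear and convincing evidence (weight exceeds 79): on (c) the weight is 81 less the opposing 1 gives net 80, which does exceed 79, so (c) meets the standard.
  The prosecution carries Stage II.1; the accused now bears the burden.
At Stage II.2 the accused must meet the balance of probabilities (weight is at least 49): on (d) the weight is 89 less the opposing 38 gives net 51, which does reach 49, so (d) meets the standard.
  The accused carries the last stage.
Every stage carried; the accused prevails on this issue.
— Issue III —
At Stage III.1 the prosecution must meet the balance of probabilities (weight is at least 54): on (e) the weight is 85 less the opposing 23 gives net 62, which does reach 54, so (e) meets the standard.
  Stage III.1 is satisfied; the onus moves to the accused.
At Stage III.2 the accused must meet a production showing (weight is at least 20): on (f) the weight is 33 less the opposing 13 gives net 20, which does reach 20, so (f) meets the standard.
  All elements met. The burden passes to the prosecution.
At Stage III.3 the prosecution must meet the balance of probabilities (weight is at least 54): on (g) the weight is 80 less the opposing 27 gives net 53, < 54, so (g) does not meet the standard.
  Not every element is met, so the prosecution fails to carry Stage III.3.
The analysis ends at Stage III.3; the accused prevails on this issue.
Per-issue: Issue I → accused; Issue II → accused; Issue III → accused. The prosecution must prevail on a majority of issues; overall, the accused prevails.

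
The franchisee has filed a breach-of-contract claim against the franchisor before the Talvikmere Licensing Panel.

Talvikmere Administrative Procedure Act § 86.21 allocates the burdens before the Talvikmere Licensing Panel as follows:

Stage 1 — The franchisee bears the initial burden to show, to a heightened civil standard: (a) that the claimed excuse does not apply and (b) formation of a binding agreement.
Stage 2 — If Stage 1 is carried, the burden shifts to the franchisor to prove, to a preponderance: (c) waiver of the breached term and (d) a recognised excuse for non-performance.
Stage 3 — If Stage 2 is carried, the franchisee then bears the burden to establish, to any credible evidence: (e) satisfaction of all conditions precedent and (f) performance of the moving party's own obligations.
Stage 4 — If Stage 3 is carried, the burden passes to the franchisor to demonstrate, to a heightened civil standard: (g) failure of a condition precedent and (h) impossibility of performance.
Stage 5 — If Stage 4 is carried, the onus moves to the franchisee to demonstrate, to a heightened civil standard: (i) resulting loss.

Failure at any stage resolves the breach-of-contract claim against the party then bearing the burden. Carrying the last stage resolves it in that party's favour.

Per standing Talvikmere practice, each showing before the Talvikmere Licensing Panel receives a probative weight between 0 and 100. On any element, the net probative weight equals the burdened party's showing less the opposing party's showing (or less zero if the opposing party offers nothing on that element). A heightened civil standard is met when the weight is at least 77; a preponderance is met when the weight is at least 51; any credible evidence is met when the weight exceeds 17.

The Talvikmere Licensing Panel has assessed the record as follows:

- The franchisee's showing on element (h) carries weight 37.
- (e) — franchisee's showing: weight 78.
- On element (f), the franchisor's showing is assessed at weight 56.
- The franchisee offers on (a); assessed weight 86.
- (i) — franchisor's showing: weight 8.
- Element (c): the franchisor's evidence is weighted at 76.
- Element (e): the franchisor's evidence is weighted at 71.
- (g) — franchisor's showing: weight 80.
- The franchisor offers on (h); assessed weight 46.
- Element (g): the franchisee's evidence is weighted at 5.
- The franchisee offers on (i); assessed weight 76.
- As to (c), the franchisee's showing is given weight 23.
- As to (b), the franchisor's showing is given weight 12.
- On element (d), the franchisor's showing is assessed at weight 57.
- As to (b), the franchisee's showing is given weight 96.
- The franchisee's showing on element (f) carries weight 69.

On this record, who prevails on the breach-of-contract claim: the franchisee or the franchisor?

franchisor

Stage 1 — burden on franchisee; standard: a heightened civil standard (weight is at least 77).
    (a): 86 ≥ 77 [met]
    (b): 96 − 12 = 84 ≥ 77 [met]
  Stage 1 is satisfied; the onus moves to the franchisor.
Stage 2 — burden on franchisor; standard: a preponderance (weight is at least 51).
    (c): 76 − 23 = 53 ≥ 51 [met]
    (d): 57 ≥ 51 [met]
  The franchisor carries Stage 2; the franchisee now bears the burden.
Stage 3 — burden on franchisee; standard: any credible evidence (weight exceeds 17).
    (e): 78 − 71 = 7 ≤ 17 [not met]
    (f): 69 − 56 = 13 ≤ 17 [not met]
  Stage 3 not carried; the franchisee fails its burden.
The franchisor prevails.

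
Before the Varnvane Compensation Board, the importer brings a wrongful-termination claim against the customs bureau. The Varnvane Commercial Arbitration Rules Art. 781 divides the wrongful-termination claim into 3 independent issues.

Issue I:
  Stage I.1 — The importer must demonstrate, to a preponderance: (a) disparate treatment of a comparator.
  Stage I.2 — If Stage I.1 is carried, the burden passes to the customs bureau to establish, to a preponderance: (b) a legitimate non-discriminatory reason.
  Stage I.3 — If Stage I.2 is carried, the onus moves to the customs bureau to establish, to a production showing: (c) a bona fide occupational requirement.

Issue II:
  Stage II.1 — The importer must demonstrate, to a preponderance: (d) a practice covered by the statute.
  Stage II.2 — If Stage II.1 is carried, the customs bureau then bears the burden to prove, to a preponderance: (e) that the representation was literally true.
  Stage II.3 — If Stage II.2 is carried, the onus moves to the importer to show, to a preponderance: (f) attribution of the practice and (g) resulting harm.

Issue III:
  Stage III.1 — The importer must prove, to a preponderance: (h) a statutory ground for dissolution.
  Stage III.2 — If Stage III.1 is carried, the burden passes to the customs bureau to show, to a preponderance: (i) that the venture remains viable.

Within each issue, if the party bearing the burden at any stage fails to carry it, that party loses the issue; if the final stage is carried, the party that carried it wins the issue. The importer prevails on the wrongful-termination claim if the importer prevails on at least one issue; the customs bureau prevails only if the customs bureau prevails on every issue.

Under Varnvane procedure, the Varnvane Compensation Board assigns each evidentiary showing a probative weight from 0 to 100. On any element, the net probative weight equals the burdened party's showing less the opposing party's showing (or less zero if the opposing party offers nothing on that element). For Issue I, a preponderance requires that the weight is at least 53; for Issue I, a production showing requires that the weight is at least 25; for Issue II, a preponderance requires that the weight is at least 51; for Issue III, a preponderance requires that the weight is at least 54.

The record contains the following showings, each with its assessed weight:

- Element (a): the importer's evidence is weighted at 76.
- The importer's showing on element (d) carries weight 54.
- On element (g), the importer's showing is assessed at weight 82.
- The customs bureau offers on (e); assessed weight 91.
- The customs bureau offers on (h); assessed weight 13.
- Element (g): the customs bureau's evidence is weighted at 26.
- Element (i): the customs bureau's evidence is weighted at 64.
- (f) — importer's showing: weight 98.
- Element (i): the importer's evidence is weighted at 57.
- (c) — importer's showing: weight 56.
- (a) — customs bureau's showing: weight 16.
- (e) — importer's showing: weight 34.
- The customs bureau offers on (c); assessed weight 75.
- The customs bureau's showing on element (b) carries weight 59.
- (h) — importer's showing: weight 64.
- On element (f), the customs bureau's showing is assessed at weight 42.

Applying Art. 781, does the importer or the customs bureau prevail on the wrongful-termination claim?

— Issue I —
At Stage I.1 the importer must meet a preponderance (weight is at least 53): on (a) the weight is 76 less the opposing 16 gives net 60, ≥ 53, so (a) meets the standard.
  All elements met. The burden passes to the customs bureau.
At Stage I.2 the customs bureau must meet a preponderance (weight is at least 53): on (b) the weight is 59, which does reach 53, so (b) meets the standard.
  Stage I.2 carried; the burden remains with the customs bureau.
At Stage I.3 the customs bureau must meet a production showing (weight is at least 25): on (c) the weight is 75 less the opposing 56 gives net 19, < 25, so (c) does not meet the standard.
  The customs bureau does not carry Stage I.3.
The importer prevails on this issue.
— Issue II —
At Stage II.1 the importer must meet a preponderance (weight is at least 51): on (d) the weight is 54, which does reach 51, so (d) meets the standard.
  Stage II.1 carried; the burden shifts to the customs bureau.
At Stage II.2 the customs bureau must meet a preponderance (weight is at least 51): on (e) the weight is 91 less the opposing 34 gives net 57, ≥ 51, so (e) meets the standard.
  Stage II.2 carried; the burden shifts to the importer.
At Stage II.3 the importer must meet a preponderance (weight is at least 51): on (f) the weight is 98 less the opposing 42 gives net 56, ≥ 51, so (f) meets the standard; on (g) the weight is 82 less the opposing 26 gives net 56, ≥ 51, so (g) meets the standard.
  Stage II.3 carried; the final stage is satisfied.
All stages carried — the importer prevails on this issue.
— Issue III —
Stage III.1 (importer, a preponderance, weight is at least 54): (h) net 64−13=51 < 54 — fails.
  The importer does not carry Stage III.1.
The analysis ends at Stage III.1; the customs bureau prevails on this issue.
Per-issue: Issue I → importer; Issue II → importer; Issue III → customs bureau. The importer must prevail on at least one issue; overall, the importer prevails.

importer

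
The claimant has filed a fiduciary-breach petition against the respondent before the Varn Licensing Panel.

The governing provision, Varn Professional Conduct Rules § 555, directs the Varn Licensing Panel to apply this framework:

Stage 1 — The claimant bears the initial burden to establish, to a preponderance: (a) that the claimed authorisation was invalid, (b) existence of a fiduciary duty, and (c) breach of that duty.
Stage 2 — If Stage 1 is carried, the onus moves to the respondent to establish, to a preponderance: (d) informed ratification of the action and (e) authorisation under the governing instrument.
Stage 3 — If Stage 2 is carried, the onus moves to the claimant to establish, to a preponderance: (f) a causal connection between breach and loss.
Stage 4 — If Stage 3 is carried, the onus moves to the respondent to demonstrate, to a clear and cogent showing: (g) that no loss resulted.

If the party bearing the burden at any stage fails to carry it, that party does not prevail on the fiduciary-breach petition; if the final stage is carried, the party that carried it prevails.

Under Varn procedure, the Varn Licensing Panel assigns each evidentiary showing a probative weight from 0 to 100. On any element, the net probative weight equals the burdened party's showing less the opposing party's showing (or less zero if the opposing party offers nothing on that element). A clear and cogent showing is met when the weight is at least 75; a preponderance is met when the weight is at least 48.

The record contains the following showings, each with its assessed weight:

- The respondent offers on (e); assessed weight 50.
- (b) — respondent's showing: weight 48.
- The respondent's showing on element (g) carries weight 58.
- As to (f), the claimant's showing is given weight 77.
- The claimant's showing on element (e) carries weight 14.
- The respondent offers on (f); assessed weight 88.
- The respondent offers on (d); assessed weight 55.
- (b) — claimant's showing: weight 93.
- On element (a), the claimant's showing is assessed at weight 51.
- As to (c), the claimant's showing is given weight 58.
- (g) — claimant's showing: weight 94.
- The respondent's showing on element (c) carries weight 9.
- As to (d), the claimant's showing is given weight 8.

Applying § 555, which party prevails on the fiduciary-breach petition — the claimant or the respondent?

At Stage 1 the claimant must meet a preponderance (weight is at least 48): on (a) the weight is 51, ≥ 48, so (a) meets the standard; on (b) the weight is 93 less the opposing 48 gives net 45, which does not reach 48, so (b) does not meet the standard; on (c) the weight is 58 less the opposing 9 gives net 49, ≥ 48, so (c) meets the standard.
  The claimant does not carry Stage 1.
The respondent prevails.

respondent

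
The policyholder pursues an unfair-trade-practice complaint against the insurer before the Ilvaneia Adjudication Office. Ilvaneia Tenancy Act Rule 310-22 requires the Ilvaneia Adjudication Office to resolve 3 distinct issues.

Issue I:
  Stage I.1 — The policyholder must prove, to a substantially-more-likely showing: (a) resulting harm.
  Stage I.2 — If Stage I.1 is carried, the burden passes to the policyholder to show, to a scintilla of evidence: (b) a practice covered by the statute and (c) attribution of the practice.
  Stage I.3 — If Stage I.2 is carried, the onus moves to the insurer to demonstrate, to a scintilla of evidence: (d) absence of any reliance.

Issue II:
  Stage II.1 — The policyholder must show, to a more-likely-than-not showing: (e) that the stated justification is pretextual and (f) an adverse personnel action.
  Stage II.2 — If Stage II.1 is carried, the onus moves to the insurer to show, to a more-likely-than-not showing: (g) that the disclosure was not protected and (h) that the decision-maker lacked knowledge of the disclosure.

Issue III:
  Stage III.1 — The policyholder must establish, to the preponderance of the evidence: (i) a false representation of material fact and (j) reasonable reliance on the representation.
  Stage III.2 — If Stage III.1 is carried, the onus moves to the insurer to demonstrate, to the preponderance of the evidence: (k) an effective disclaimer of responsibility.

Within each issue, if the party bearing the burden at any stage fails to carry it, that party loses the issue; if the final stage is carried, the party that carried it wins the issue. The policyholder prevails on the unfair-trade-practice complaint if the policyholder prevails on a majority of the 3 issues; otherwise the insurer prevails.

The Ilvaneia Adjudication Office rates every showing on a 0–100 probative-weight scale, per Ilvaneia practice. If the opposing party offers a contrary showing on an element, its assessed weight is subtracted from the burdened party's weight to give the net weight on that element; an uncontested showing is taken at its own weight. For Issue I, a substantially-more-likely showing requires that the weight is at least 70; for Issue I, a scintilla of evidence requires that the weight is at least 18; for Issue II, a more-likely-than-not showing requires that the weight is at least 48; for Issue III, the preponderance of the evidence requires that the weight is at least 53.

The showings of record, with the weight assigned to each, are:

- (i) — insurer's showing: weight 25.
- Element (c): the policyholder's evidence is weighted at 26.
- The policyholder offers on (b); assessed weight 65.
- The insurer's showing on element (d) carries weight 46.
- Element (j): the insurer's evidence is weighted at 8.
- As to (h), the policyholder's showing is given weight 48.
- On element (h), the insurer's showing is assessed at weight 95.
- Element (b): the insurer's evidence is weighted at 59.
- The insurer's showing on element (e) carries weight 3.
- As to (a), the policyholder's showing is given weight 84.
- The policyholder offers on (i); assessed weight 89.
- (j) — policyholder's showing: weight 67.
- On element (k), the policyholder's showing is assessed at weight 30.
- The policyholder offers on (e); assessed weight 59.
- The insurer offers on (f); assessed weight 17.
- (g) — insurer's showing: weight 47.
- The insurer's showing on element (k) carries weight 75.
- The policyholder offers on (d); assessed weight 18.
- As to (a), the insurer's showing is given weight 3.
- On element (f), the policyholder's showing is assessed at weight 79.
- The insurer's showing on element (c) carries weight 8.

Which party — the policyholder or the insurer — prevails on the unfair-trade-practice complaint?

policyholder

— Issue I —
At Stage I.1 the policyholder must meet a substantially-more-likely showing (weight is at least 70): on (a) the weight is 84 less the opposing 3 gives net 81, ≥ 70, so (a) meets the standard.
  All elements met. The policyholder retains the burden for Stage I.2.
At Stage I.2 the policyholder must meet a scintilla of evidence (weight is at least 18): on (b) the weight is 65 less the opposing 59 gives net 6, < 18, so (b) does not meet the standard; on (c) the weight is 26 less the opposing 8 gives net 18, ≥ 18, so (c) meets the standard.
  The policyholder does not carry Stage I.2.
The insurer prevails on this issue.
— Issue II —
Stage II.1 (policyholder, a more-likely-than-not showing, weight is at least 48): (e) net 59−3=56 ≥ 48 — meets; (f) net 79−17=62 ≥ 48 — meets.
  Stage II.1 is satisfied; the onus moves to the insurer.
Stage II.2 (insurer, a more-likely-than-not showing, weight is at least 48): (g) 47 < 48 — fails; (h) net 95−48=47 < 48 — fails.
  The insurer does not carry Stage II.2.
The policyholder prevails on this issue.
— Issue III —
Stage III.1 (policyholder, the preponderance of the evidence, weight is at least 53): (i) net 89−25=64 ≥ 53 — meets; (j) net 67−8=59 ≥ 53 — meets.
  The policyholder carries Stage III.1; the insurer now bears the burden.
Stage III.2 (insurer, the preponderance of the evidence, weight is at least 53): (k) net 75−30=45 < 53 — fails.
  Stage III.2 not carried; the insurer fails its burden.
The policyholder prevails on this issue.
Per-issue: Issue I → insurer; Issue II → policyholder; Issue III → policyholder. The policyholder must prevail on a majority of issues; overall, the policyholder prevails.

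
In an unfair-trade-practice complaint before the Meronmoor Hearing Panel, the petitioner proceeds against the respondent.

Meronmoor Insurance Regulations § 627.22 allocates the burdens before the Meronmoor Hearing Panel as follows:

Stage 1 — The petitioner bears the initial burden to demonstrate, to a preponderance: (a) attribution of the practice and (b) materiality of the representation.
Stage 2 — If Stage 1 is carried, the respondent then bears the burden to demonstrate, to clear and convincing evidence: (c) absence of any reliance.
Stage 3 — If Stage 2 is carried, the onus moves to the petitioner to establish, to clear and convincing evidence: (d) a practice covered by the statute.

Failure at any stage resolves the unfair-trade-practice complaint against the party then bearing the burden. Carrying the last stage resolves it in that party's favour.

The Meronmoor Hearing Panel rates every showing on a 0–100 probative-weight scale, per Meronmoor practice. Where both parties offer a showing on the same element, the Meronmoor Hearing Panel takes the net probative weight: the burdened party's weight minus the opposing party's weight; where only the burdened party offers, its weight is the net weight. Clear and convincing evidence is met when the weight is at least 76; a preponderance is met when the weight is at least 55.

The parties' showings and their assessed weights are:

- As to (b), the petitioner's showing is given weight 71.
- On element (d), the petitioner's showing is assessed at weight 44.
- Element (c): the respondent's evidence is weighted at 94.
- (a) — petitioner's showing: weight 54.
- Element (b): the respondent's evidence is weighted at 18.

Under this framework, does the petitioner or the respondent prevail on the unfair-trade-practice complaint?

Stage 1 (petitioner, a preponderance, weight is at least 55): (a) 54 < 55 — fails; (b) net 71−18=53 < 55 — fails.
  The petitioner does not carry Stage 1.
The analysis ends at Stage 1; the respondent prevails.

respondent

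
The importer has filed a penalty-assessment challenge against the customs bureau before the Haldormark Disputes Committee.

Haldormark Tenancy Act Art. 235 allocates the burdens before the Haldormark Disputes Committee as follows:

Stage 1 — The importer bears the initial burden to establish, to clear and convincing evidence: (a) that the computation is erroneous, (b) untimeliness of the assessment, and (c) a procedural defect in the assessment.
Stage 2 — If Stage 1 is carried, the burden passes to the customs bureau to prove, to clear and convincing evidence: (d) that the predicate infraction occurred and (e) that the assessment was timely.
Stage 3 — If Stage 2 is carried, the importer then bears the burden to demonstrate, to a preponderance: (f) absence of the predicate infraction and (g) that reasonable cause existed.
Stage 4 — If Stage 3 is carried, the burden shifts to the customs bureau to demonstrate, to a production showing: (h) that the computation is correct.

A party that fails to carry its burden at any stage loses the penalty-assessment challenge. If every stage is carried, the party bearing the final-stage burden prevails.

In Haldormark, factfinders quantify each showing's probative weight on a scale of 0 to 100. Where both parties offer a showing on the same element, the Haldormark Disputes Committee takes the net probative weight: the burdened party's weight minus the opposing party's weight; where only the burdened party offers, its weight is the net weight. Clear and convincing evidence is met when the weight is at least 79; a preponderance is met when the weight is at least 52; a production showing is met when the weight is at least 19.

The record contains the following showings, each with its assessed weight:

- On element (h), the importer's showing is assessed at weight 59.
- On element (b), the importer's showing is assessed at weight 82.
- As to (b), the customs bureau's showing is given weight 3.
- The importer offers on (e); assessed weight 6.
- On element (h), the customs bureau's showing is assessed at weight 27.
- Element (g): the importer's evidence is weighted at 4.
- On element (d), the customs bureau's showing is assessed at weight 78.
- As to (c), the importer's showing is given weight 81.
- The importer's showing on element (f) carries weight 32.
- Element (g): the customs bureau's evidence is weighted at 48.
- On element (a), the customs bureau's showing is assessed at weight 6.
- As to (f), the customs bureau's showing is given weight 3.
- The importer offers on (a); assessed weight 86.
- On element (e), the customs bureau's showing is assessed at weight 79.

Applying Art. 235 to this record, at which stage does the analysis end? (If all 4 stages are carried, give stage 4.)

stage 2

At Stage 1 the importer must meet clear and convincing evidence (weight is at least 79): on (a) the weight is 86 less the opposing 6 gives net 80, which does reach 79, so (a) meets the standard; on (b) the weight is 82 less the opposing 3 gives net 79, ≥ 79, so (b) meets the standard; on (c) the weight is 81, ≥ 79, so (c) meets the standard.
  Stage 1 carried; the burden shifts to the customs bureau.
At Stage 2 the customs bureau must meet clear and convincing evidence (weight is at least 79): on (d) the weight is 78, which does not reach 79, so (d) does not meet the standard; on (e) the weight is 79 less the opposing 6 gives net 73, < 79, so (e) does not meet the standard.
  Stage 2 not carried; the customs bureau fails its burden.
So the importer prevails.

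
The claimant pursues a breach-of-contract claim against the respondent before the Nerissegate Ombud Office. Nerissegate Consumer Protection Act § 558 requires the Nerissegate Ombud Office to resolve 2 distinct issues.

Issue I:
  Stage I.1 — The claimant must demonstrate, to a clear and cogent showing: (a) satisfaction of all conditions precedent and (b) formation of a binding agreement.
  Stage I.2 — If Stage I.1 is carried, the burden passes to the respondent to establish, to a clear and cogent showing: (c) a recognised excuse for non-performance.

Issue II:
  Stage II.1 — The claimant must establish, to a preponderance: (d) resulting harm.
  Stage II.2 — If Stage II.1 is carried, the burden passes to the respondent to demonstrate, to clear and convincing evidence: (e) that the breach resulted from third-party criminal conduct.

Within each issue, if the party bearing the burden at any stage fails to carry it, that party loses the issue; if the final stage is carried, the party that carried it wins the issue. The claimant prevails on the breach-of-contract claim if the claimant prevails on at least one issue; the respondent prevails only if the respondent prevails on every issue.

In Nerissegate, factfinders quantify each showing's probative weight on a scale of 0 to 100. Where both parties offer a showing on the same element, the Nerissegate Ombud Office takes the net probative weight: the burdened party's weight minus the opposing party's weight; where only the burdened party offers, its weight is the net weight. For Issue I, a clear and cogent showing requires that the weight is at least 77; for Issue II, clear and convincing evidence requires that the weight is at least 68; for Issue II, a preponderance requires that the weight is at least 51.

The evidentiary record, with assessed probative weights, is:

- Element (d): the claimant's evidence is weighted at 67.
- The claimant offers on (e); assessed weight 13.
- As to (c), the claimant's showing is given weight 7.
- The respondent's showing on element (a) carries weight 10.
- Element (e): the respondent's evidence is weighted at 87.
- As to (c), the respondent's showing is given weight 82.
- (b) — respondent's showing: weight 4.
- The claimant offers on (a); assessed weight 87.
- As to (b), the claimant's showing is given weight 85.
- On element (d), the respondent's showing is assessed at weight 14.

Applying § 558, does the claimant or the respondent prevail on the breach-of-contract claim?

— Issue I —
Stage I.1 — burden on claimant; standard: a clear and cogent showing (weight is at least 77).
    (a): 87 − 10 = 77 ≥ 77 [met]
    (b): 85 − 4 = 81 ≥ 77 [met]
  Stage I.1 is satisfied; the onus moves to the respondent.
Stage I.2 — burden on respondent; standard: a clear and cogent showing (weight is at least 77).
    (c): 82 − 7 = 75 < 77 [not met]
  The respondent does not carry Stage I.2.
So the claimant prevails on this issue.
— Issue II —
Stage II.1 — burden on claimant; standard: a preponderance (weight is at least 51).
    (d): 67 − 14 = 53 ≥ 51 [met]
  All elements met. The burden passes to the respondent.
Stage II.2 — burden on respondent; standard: clear and convincing evidence (weight is at least 68).
    (e): 87 − 13 = 74 ≥ 68 [met]
  The respondent carries the last stage.
All stages carried — the respondent prevails on this issue.
Per-issue: Issue I → claimant; Issue II → respondent. The claimant must prevail on at least one issue; overall, the claimant prevails.

claimant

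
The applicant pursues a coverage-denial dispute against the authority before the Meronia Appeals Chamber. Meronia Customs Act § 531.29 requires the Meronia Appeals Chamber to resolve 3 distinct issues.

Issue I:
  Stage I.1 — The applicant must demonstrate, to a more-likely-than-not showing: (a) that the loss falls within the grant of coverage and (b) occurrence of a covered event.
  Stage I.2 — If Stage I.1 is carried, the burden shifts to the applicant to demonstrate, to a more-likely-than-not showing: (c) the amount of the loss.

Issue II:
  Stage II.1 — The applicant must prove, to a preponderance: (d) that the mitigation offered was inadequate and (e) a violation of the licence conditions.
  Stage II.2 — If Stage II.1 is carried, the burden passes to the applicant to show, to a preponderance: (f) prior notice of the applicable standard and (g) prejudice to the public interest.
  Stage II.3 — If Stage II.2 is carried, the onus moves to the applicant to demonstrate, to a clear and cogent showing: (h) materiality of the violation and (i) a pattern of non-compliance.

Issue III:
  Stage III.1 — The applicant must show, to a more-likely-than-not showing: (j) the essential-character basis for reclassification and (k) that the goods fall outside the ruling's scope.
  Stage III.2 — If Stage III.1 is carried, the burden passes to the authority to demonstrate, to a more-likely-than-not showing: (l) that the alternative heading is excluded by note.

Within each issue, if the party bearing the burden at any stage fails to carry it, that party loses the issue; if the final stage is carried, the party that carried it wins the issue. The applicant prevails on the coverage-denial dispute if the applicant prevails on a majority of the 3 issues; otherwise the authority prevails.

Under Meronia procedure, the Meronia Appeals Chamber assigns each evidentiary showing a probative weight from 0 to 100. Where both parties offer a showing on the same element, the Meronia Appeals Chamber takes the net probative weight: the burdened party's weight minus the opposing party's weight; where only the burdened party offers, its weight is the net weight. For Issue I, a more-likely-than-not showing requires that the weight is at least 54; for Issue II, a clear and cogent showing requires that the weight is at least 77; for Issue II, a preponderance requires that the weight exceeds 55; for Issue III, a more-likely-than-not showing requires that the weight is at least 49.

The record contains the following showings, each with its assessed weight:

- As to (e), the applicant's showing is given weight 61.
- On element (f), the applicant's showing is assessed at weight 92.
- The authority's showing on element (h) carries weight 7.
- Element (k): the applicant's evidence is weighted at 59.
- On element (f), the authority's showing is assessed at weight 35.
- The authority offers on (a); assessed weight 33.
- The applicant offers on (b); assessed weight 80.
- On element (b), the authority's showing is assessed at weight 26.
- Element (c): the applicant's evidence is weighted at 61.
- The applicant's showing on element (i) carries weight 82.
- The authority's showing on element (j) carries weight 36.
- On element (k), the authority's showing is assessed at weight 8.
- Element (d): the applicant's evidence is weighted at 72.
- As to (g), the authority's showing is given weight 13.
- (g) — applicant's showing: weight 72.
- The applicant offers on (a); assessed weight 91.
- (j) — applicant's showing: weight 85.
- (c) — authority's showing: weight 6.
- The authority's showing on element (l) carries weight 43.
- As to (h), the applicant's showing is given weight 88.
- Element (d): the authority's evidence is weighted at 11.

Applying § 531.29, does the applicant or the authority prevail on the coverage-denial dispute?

applicant

— Issue I —
At Stage I.1 the applicant must meet a more-likely-than-not showing (weight is at least 54): on (a) the weight is 91 less the opposing 33 gives net 58, which does reach 54, so (a) meets the standard; on (b) the weight is 80 less the opposing 26 gives net 54, which does reach 54, so (b) meets the standard.
  All elements met. The applicant retains the burden for Stage I.2.
At Stage I.2 the applicant must meet a more-likely-than-not showing (weight is at least 54): on (c) the weight is 61 less the opposing 6 gives net 55, ≥ 54, so (c) meets the standard.
  The applicant carries the last stage.
With every stage satisfied, the applicant prevails on this issue.
— Issue II —
Stage II.1 (applicant, a preponderance, weight exceeds 55): (d) net 72−11=61 > 55 — meets; (e) 61 > 55 — meets.
  Stage II.1 is satisfied; the applicant continues to bear the burden.
Stage II.2 (applicant, a preponderance, weight exceeds 55): (f) net 92−35=57 > 55 — meets; (g) net 72−13=59 > 55 — meets.
  All elements met. The applicant retains the burden for Stage II.3.
Stage II.3 (applicant, a clear and cogent showing, weight is at least 77): (h) net 88−7=81 ≥ 77 — meets; (i) 82 ≥ 77 — meets.
  Stage II.3 carried; the final stage is satisfied.
All stages carried — the applicant prevails on this issue.
— Issue III —
At Stage III.1 the applicant must meet a more-likely-than-not showing (weight is at least 49): on (j) the weight is 85 less the opposing 36 gives net 49, which does reach 49, so (j) meets the standard; on (k) the weight is 59 less the opposing 8 gives net 51, which does reach 49, so (k) meets the standard.
  Stage III.1 carried; the burden shifts to the authority.
At Stage III.2 the authority must meet a more-likely-than-not showing (weight is at least 49): on (l) the weight is 43, which does not reach 49, so (l) does not meet the standard.
  Not every element is met, so the authority fails to carry Stage III.2.
The applicant prevails on this issue.
Per-issue: Issue I → applicant; Issue II → applicant; Issue III → applicant. The applicant must prevail on a majority of issues; overall, the applicant prevails.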